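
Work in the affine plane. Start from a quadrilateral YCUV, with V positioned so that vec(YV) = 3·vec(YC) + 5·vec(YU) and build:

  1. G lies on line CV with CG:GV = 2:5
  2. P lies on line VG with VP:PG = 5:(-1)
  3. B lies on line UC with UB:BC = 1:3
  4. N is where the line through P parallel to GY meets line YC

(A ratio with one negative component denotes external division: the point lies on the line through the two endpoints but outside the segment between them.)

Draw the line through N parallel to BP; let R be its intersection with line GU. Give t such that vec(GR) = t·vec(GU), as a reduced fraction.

Choose coordinates Y = (0, 0), C = (1, 0), U = (0, 1), V = (3, 5).
1. G lies on line CV with CG:GV = 2:5 ⇒ G = (11/7, 10/7)
2. P lies on line VG with VP:PG = 5:(-1) ⇒ P = (17/14, 15/28)
3. B lies on line UC with UB:BC = 1:3 ⇒ B = (1/4, 3/4)
4. N is where the line through P parallel to GY meets line YC ⇒ N = (5/8, 0)
through N parallel to BP: direction (27/28, -3/14); meets GU at R = (-341/196, 103/196)
R = G + t·(U−G) with t = 59/28

t = 59/28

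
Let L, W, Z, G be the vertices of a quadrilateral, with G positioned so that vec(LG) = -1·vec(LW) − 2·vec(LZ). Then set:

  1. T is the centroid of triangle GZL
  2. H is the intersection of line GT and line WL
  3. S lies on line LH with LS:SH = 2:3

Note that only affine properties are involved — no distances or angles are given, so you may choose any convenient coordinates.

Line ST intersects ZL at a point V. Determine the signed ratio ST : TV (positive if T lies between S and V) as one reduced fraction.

ST:TV = -19/25

Work in coordinates with L = (0, 0), W = (1, 0), Z = (0, 1), G = (-1, -2).
1. T is the centroid of triangle GZL ⇒ T = (-1/3, -1/3)
2. H is the intersection of line GT and line WL ⇒ H = (-1/5, 0)
3. S lies on line LH with LS:SH = 2:3 ⇒ S = (-2/25, 0)
line ST meets ZL at V = (0, 2/19)
T = S + t·(V−S) with t = -19/6, so ST:TV = -19/6:25/6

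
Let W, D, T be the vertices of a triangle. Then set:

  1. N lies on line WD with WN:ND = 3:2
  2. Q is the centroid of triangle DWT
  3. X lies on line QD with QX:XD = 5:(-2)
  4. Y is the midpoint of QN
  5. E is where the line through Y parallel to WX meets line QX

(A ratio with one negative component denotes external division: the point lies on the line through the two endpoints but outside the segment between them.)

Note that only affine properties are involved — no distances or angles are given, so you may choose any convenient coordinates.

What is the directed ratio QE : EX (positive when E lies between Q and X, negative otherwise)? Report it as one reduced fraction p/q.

Set W = (0, 0), D = (1, 0), T = (0, 1); any affine frame gives the same invariant.
1. N lies on line WD with WN:ND = 3:2 ⇒ N = (3/5, 0)
2. Q is the centroid of triangle DWT ⇒ Q = (1/3, 1/3)
3. X lies on line QD with QX:XD = 5:(-2) ⇒ X = (13/9, -2/9)
4. Y is the midpoint of QN ⇒ Y = (7/15, 1/6)
5. E is where the line through Y parallel to WX meets line QX ⇒ E = (34/45, 11/90)
E = Q + t·(X−Q) with t = 19/50, so QE:EX = t:(1−t) = 19/50:31/50

QE:EX = 19/31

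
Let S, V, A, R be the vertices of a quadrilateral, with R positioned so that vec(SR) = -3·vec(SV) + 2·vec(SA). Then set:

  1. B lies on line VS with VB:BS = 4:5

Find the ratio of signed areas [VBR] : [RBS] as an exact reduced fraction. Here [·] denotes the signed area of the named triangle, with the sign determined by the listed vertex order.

[VBR]:[RBS] = 4/5

Work in coordinates with S = (0, 0), V = (1, 0), A = (0, 1), R = (-3, 2).
1. B lies on line VS with VB:BS = 4:5 ⇒ B = (5/9, 0)
2·[VBR] = -8/9, 2·[RBS] = -10/9
[VBR]:[RBS] = -8/9:-10/9 = 4/5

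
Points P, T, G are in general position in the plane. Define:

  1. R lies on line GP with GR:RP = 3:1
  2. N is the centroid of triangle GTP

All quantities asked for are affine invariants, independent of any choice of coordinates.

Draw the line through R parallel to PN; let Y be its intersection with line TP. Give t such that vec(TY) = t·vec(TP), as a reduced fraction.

t = 5/4

Set P = (0, 0), T = (1, 0), G = (0, 1); any affine frame gives the same invariant.
1. R lies on line GP with GR:RP = 3:1 ⇒ R = (0, 1/4)
2. N is the centroid of triangle GTP ⇒ N = (1/3, 1/3)
through R parallel to PN: direction (1/3, 1/3); meets TP at Y = (-1/4, 0)
Y = T + t·(P−T) with t = 5/4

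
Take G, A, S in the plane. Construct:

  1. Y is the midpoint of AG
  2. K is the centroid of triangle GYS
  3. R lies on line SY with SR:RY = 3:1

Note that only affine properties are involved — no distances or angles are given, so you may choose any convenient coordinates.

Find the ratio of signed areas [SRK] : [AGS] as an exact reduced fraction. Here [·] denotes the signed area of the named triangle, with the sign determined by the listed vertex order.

[SRK]:[AGS] = 1/8

Choose coordinates G = (0, 0), A = (1, 0), S = (0, 1).
1. Y is the midpoint of AG ⇒ Y = (1/2, 0)
2. K is the centroid of triangle GYS ⇒ K = (1/6, 1/3)
3. R lies on line SY with SR:RY = 3:1 ⇒ R = (3/8, 1/4)
2·[SRK] = -1/8, 2·[AGS] = -1
[SRK]:[AGS] = -1/8:-1 = 1/8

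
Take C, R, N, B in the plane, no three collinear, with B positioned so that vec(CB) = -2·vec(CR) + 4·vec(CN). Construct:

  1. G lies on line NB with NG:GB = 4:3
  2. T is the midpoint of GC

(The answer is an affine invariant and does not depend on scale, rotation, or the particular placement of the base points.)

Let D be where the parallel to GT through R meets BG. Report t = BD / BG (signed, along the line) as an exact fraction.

t = 25/6

Set C = (0, 0), R = (1, 0), N = (0, 1), B = (-2, 4); any affine frame gives the same invariant.
1. G lies on line NB with NG:GB = 4:3 ⇒ G = (-8/7, 19/7)
2. T is the midpoint of GC ⇒ T = (-4/7, 19/14)
through R parallel to GT: direction (4/7, -19/14); meets BG at D = (11/7, -19/14)
D = B + t·(G−B) with t = 25/6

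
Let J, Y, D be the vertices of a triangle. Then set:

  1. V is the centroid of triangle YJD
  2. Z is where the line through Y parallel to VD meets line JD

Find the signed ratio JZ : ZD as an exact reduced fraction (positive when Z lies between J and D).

Assign J = (0, 0), Y = (1, 0), D = (0, 1) — the answer is frame-independent, so this choice is without loss of generality.
1. V is the centroid of triangle YJD ⇒ V = (1/3, 1/3)
2. Z is where the line through Y parallel to VD meets line JD ⇒ Z = (0, 2)
Z = J + t·(D−J) with t = 2, so JZ:ZD = t:(1−t) = 2:-1

JZ:ZD = -2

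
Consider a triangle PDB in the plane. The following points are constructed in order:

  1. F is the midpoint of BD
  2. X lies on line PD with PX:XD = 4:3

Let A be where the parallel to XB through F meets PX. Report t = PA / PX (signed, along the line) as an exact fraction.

Set P = (0, 0), D = (1, 0), B = (0, 1); any affine frame gives the same invariant.
1. F is the midpoint of BD ⇒ F = (1/2, 1/2)
2. X lies on line PD with PX:XD = 4:3 ⇒ X = (4/7, 0)
through F parallel to XB: direction (-4/7, 1); meets PX at A = (11/14, 0)
A = P + t·(X−P) with t = 11/8

t = 11/8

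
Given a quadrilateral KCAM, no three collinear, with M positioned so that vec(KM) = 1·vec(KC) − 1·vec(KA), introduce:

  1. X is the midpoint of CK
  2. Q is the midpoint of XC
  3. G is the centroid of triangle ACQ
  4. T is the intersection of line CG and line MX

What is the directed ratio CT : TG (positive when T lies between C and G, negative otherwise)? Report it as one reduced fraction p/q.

CT:TG = -2

Assign K = (0, 0), C = (1, 0), A = (0, 1), M = (1, -1) — the answer is frame-independent, so this choice is without loss of generality.
1. X is the midpoint of CK ⇒ X = (1/2, 0)
2. Q is the midpoint of XC ⇒ Q = (3/4, 0)
3. G is the centroid of triangle ACQ ⇒ G = (7/12, 1/3)
4. T is the intersection of line CG and line MX ⇒ T = (1/6, 2/3)
T = C + t·(G−C) with t = 2, so CT:TG = t:(1−t) = 2:-1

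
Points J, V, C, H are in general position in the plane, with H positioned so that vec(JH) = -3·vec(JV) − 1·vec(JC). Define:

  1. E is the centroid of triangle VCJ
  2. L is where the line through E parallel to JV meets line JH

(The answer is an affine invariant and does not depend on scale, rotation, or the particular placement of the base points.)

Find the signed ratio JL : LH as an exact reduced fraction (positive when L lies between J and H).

JL:LH = -1/4

Work in coordinates with J = (0, 0), V = (1, 0), C = (0, 1), H = (-3, -1).
1. E is the centroid of triangle VCJ ⇒ E = (1/3, 1/3)
2. L is where the line through E parallel to JV meets line JH ⇒ L = (1, 1/3)
L = J + t·(H−J) with t = -1/3, so JL:LH = t:(1−t) = -1/3:4/3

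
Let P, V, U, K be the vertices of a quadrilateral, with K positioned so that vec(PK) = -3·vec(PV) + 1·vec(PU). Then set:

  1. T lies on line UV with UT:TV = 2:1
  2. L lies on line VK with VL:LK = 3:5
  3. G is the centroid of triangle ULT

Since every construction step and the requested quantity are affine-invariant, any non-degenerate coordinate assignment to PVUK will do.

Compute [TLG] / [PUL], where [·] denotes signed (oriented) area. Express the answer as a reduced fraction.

[TLG]:[PUL] = -1/2

Assign P = (0, 0), V = (1, 0), U = (0, 1), K = (-3, 1) — the answer is frame-independent, so this choice is without loss of generality.
1. T lies on line UV with UT:TV = 2:1 ⇒ T = (2/3, 1/3)
2. L lies on line VK with VL:LK = 3:5 ⇒ L = (-1/2, 3/8)
3. G is the centroid of triangle ULT ⇒ G = (1/18, 41/72)
2·[TLG] = -1/4, 2·[PUL] = 1/2
[TLG]:[PUL] = -1/4:1/2 = -1/2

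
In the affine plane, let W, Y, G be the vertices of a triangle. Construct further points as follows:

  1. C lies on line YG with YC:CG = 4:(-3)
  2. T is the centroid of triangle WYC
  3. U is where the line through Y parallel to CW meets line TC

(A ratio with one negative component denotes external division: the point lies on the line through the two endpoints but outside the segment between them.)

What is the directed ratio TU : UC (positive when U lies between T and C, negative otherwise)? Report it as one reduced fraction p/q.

TU:UC = -2/3

Assign W = (0, 0), Y = (1, 0), G = (0, 1) — the answer is frame-independent, so this choice is without loss of generality.
1. C lies on line YG with YC:CG = 4:(-3) ⇒ C = (-3, 4)
2. T is the centroid of triangle WYC ⇒ T = (-2/3, 4/3)
3. U is where the line through Y parallel to CW meets line TC ⇒ U = (4, -4)
U = T + t·(C−T) with t = -2, so TU:UC = t:(1−t) = -2:3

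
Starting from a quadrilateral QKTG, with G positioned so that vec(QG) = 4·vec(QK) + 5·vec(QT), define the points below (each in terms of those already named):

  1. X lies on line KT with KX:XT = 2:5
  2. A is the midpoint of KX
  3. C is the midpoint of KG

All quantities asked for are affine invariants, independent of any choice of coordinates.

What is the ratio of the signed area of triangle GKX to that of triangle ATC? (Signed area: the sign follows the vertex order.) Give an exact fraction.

[GKX]:[ATC] = 2/3

Assign Q = (0, 0), K = (1, 0), T = (0, 1), G = (4, 5) — the answer is frame-independent, so this choice is without loss of generality.
1. X lies on line KT with KX:XT = 2:5 ⇒ X = (5/7, 2/7)
2. A is the midpoint of KX ⇒ A = (6/7, 1/7)
3. C is the midpoint of KG ⇒ C = (5/2, 5/2)
2·[GKX] = -16/7, 2·[ATC] = -24/7
[GKX]:[ATC] = -16/7:-24/7 = 2/3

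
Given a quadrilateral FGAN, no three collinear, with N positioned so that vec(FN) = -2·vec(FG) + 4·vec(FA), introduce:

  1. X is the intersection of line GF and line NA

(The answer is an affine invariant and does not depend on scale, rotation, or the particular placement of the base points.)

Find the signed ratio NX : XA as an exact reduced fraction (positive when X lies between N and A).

Choose coordinates F = (0, 0), G = (1, 0), A = (0, 1), N = (-2, 4).
1. X is the intersection of line GF and line NA ⇒ X = (2/3, 0)
X = N + t·(A−N) with t = 4/3, so NX:XA = t:(1−t) = 4/3:-1/3

NX:XA = -4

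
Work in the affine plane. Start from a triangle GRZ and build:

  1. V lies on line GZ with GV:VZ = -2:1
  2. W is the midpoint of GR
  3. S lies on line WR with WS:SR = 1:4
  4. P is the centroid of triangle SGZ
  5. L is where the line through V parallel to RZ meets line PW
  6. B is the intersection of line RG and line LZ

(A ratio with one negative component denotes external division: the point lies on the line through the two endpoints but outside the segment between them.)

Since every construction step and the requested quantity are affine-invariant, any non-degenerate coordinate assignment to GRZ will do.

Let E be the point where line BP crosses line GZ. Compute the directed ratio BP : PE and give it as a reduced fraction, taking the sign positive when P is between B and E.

Work in coordinates with G = (0, 0), R = (1, 0), Z = (0, 1).
1. V lies on line GZ with GV:VZ = -2:1 ⇒ V = (0, 2)
2. W is the midpoint of GR ⇒ W = (1/2, 0)
3. S lies on line WR with WS:SR = 1:4 ⇒ S = (3/5, 0)
4. P is the centroid of triangle SGZ ⇒ P = (1/5, 1/3)
5. L is where the line through V parallel to RZ meets line PW ⇒ L = (-13, 15)
6. B is the intersection of line RG and line LZ ⇒ B = (13/14, 0)
line BP meets GZ at E = (0, 65/153)
P = B + t·(E−B) with t = 51/65, so BP:PE = 51/65:14/65

BP:PE = 51/14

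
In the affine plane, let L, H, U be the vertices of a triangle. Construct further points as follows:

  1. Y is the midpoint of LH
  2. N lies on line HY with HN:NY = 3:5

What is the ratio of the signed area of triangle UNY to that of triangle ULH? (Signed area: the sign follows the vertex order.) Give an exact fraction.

Work in coordinates with L = (0, 0), H = (1, 0), U = (0, 1).
1. Y is the midpoint of LH ⇒ Y = (1/2, 0)
2. N lies on line HY with HN:NY = 3:5 ⇒ N = (13/16, 0)
2·[UNY] = -5/16, 2·[ULH] = 1
[UNY]:[ULH] = -5/16:1 = -5/16

[UNY]:[ULH] = -5/16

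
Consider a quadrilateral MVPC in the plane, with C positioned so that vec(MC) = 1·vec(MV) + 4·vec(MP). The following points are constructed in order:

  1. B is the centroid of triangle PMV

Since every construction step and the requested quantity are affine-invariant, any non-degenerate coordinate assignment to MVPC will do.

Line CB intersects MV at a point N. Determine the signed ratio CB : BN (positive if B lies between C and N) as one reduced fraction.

CB:BN = 11

Assign M = (0, 0), V = (1, 0), P = (0, 1), C = (1, 4) — the answer is frame-independent, so this choice is without loss of generality.
1. B is the centroid of triangle PMV ⇒ B = (1/3, 1/3)
line CB meets MV at N = (3/11, 0)
B = C + t·(N−C) with t = 11/12, so CB:BN = 11/12:1/12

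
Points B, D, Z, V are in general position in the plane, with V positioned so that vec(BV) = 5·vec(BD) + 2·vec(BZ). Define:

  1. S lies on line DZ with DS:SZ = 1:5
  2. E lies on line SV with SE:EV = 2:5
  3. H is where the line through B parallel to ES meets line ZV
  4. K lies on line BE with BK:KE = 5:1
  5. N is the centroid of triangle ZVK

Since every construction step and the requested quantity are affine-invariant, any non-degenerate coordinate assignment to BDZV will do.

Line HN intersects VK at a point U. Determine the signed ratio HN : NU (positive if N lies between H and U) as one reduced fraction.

HN:NU = -1/2

Set B = (0, 0), D = (1, 0), Z = (0, 1), V = (5, 2); any affine frame gives the same invariant.
1. S lies on line DZ with DS:SZ = 1:5 ⇒ S = (5/6, 1/6)
2. E lies on line SV with SE:EV = 2:5 ⇒ E = (85/42, 29/42)
3. H is where the line through B parallel to ES meets line ZV ⇒ H = (25/6, 11/6)
4. K lies on line BE with BK:KE = 5:1 ⇒ K = (425/252, 145/252)
5. N is the centroid of triangle ZVK ⇒ N = (1685/756, 901/756)
line HN meets VK at U = (4615/756, 1871/756)
N = H + t·(U−H) with t = -1, so HN:NU = -1:2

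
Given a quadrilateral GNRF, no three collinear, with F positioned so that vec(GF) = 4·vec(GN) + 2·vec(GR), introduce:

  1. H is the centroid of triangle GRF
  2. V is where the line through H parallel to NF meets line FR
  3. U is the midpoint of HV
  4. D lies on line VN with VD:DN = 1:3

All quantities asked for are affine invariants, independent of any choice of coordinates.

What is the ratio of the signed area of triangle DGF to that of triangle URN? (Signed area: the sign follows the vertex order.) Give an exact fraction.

[DGF]:[URN] = 9/20

Set G = (0, 0), N = (1, 0), R = (0, 1), F = (4, 2); any affine frame gives the same invariant.
1. H is the centroid of triangle GRF ⇒ H = (4/3, 1)
2. V is where the line through H parallel to NF meets line FR ⇒ V = (32/15, 23/15)
3. U is the midpoint of HV ⇒ U = (26/15, 19/15)
4. D lies on line VN with VD:DN = 1:3 ⇒ D = (37/20, 23/20)
2·[DGF] = 9/10, 2·[URN] = 2
[DGF]:[URN] = 9/10:2 = 9/20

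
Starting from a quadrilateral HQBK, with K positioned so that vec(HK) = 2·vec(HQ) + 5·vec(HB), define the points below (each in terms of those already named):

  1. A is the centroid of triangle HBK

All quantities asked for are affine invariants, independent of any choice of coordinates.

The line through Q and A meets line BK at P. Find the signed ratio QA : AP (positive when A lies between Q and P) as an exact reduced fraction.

Work in coordinates with H = (0, 0), Q = (1, 0), B = (0, 1), K = (2, 5).
1. A is the centroid of triangle HBK ⇒ A = (2/3, 2)
line QA meets BK at P = (5/8, 9/4)
A = Q + t·(P−Q) with t = 8/9, so QA:AP = 8/9:1/9

QA:AP = 8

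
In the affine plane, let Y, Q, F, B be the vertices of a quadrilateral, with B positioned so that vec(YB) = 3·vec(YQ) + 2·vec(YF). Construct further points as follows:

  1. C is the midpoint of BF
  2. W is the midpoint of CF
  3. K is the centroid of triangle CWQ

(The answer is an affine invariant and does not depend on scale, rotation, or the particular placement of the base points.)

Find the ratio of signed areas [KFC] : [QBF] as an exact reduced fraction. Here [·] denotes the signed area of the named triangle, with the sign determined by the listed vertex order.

[KFC]:[QBF] = -1/6

Assign Y = (0, 0), Q = (1, 0), F = (0, 1), B = (3, 2) — the answer is frame-independent, so this choice is without loss of generality.
1. C is the midpoint of BF ⇒ C = (3/2, 3/2)
2. W is the midpoint of CF ⇒ W = (3/4, 5/4)
3. K is the centroid of triangle CWQ ⇒ K = (13/12, 11/12)
2·[KFC] = -2/3, 2·[QBF] = 4
[KFC]:[QBF] = -2/3:4 = -1/6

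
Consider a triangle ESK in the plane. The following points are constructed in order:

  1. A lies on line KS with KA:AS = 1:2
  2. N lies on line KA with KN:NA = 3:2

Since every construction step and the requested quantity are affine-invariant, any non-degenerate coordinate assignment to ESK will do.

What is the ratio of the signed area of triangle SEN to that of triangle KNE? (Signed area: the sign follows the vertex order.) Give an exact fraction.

Assign E = (0, 0), S = (1, 0), K = (0, 1) — the answer is frame-independent, so this choice is without loss of generality.
1. A lies on line KS with KA:AS = 1:2 ⇒ A = (1/3, 2/3)
2. N lies on line KA with KN:NA = 3:2 ⇒ N = (1/5, 4/5)
2·[SEN] = -4/5, 2·[KNE] = -1/5
[SEN]:[KNE] = -4/5:-1/5 = 4

[SEN]:[KNE] = 4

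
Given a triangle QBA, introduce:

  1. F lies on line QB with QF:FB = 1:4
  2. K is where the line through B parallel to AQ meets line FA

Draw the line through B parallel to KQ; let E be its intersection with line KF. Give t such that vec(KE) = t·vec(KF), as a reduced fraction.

t = 5

Set Q = (0, 0), B = (1, 0), A = (0, 1); any affine frame gives the same invariant.
1. F lies on line QB with QF:FB = 1:4 ⇒ F = (1/5, 0)
2. K is where the line through B parallel to AQ meets line FA ⇒ K = (1, -4)
through B parallel to KQ: direction (-1, 4); meets KF at E = (-3, 16)
E = K + t·(F−K) with t = 5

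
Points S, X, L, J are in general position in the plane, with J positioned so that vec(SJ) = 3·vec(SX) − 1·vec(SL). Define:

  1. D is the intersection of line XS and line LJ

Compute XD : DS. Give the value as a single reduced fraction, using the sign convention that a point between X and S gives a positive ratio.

XD:DS = -1/3

Choose coordinates S = (0, 0), X = (1, 0), L = (0, 1), J = (3, -1).
1. D is the intersection of line XS and line LJ ⇒ D = (3/2, 0)
D = X + t·(S−X) with t = -1/2, so XD:DS = t:(1−t) = -1/2:3/2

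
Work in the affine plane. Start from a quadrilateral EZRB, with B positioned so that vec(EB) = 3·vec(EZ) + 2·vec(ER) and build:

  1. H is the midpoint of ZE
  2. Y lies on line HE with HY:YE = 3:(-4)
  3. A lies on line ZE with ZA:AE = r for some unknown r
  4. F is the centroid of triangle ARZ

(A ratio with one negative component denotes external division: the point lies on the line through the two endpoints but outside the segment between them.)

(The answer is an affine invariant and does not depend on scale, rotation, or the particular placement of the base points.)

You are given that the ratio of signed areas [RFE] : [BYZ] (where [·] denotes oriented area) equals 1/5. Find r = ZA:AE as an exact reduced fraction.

Choose coordinates E = (0, 0), Z = (1, 0), R = (0, 1), B = (3, 2).
1. H is the midpoint of ZE ⇒ H = (1/2, 0)
2. Y lies on line HE with HY:YE = 3:(-4) ⇒ Y = (2, 0)
3. With ZA:AE = r, write λ = r/(r+1) so A = Z + λ·(E−Z); A is affine-linear in λ
4. F is the centroid of triangle ARZ ⇒ F is an affine combination of earlier points and hence also affine-linear in λ
Every point depending on A is an affine combination of A and λ-independent points, so each such coordinate is linear in λ; the λ² term in each signed area is a multiple of (E−Z)×(E−Z) = 0, so 2·[RFE] and 2·[BYZ] are each linear in λ. Evaluating at λ=0 and λ=1:
  2·[RFE] = 1/3·λ − 2/3,   2·[BYZ] = -2
So [RFE]:[BYZ] = (1/3·λ − 2/3) / (-2). Setting this equal to 1/5:
  1/3·λ − 2/3 = 1/5·(-2)  ⇒  λ = 4/5
Then r = λ/(1−λ) = (4/5)/(1/5) = 4. Check: with r = 4, A = (1/5, 0) and [RFE]:[BYZ] = 1/5 as required.

r = 4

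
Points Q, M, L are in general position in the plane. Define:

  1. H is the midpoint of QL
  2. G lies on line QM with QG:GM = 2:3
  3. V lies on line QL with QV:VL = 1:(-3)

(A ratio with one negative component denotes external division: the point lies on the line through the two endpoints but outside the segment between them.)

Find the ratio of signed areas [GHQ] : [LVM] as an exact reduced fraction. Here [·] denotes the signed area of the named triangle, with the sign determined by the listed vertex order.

Assign Q = (0, 0), M = (1, 0), L = (0, 1) — the answer is frame-independent, so this choice is without loss of generality.
1. H is the midpoint of QL ⇒ H = (0, 1/2)
2. G lies on line QM with QG:GM = 2:3 ⇒ G = (2/5, 0)
3. V lies on line QL with QV:VL = 1:(-3) ⇒ V = (0, -1/2)
2·[GHQ] = 1/5, 2·[LVM] = 3/2
[GHQ]:[LVM] = 1/5:3/2 = 2/15

[GHQ]:[LVM] = 2/15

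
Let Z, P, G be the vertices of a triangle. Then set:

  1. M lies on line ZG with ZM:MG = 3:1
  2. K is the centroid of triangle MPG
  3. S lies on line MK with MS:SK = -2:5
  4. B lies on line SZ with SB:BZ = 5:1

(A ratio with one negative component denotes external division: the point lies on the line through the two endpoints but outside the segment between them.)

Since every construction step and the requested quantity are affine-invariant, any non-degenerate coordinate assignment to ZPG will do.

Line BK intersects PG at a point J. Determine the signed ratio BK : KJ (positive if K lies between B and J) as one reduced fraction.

Work in coordinates with Z = (0, 0), P = (1, 0), G = (0, 1).
1. M lies on line ZG with ZM:MG = 3:1 ⇒ M = (0, 3/4)
2. K is the centroid of triangle MPG ⇒ K = (1/3, 7/12)
3. S lies on line MK with MS:SK = -2:5 ⇒ S = (-2/9, 31/36)
4. B lies on line SZ with SB:BZ = 5:1 ⇒ B = (-1/27, 31/216)
line BK meets PG at J = (13/35, 22/35)
K = B + t·(J−B) with t = 175/193, so BK:KJ = 175/193:18/193

BK:KJ = 175/18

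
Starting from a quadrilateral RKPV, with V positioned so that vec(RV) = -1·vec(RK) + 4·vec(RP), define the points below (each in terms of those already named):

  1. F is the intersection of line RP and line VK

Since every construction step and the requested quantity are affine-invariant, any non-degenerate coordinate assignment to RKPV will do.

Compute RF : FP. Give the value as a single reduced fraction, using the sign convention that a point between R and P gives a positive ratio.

Work in coordinates with R = (0, 0), K = (1, 0), P = (0, 1), V = (-1, 4).
1. F is the intersection of line RP and line VK ⇒ F = (0, 2)
F = R + t·(P−R) with t = 2, so RF:FP = t:(1−t) = 2:-1

RF:FP = -2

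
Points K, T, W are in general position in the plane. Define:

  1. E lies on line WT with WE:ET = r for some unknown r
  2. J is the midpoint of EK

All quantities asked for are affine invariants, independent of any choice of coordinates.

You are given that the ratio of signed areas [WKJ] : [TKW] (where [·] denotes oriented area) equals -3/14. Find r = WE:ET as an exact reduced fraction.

Choose coordinates K = (0, 0), T = (1, 0), W = (0, 1).
1. With WE:ET = r, write λ = r/(r+1) so E = W + λ·(T−W); E is affine-linear in λ
2. J is the midpoint of EK ⇒ J is an affine combination of earlier points and hence also affine-linear in λ
Every point depending on E is an affine combination of E and λ-independent points, so each such coordinate is linear in λ; the λ² term in each signed area is a multiple of (T−W)×(T−W) = 0, so 2·[WKJ] and 2·[TKW] are each linear in λ. Evaluating at λ=0 and λ=1:
  2·[WKJ] = 1/2·λ,   2·[TKW] = -1
So [WKJ]:[TKW] = (1/2·λ) / (-1). Setting this equal to -3/14:
  1/2·λ = -3/14·(-1)  ⇒  λ = 3/7
Then r = λ/(1−λ) = (3/7)/(4/7) = 3/4. Check: with r = 3/4, E = (3/7, 4/7) and [WKJ]:[TKW] = -3/14 as required.

r = 3/4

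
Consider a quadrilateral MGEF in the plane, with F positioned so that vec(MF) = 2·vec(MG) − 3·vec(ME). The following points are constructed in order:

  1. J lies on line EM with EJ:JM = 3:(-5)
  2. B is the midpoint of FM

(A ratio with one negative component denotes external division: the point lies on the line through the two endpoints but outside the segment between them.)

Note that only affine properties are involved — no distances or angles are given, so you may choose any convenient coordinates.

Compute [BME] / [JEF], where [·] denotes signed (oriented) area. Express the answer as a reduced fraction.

[BME]:[JEF] = -1/3

Set M = (0, 0), G = (1, 0), E = (0, 1), F = (2, -3); any affine frame gives the same invariant.
1. J lies on line EM with EJ:JM = 3:(-5) ⇒ J = (0, 5/2)
2. B is the midpoint of FM ⇒ B = (1, -3/2)
2·[BME] = -1, 2·[JEF] = 3
[BME]:[JEF] = -1:3 = -1/3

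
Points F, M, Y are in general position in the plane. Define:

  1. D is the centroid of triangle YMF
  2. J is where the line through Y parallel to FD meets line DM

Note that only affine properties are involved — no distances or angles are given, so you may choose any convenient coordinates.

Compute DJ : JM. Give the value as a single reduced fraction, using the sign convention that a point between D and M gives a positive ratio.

DJ:JM = -1/2

Set F = (0, 0), M = (1, 0), Y = (0, 1); any affine frame gives the same invariant.
1. D is the centroid of triangle YMF ⇒ D = (1/3, 1/3)
2. J is where the line through Y parallel to FD meets line DM ⇒ J = (-1/3, 2/3)
J = D + t·(M−D) with t = -1, so DJ:JM = t:(1−t) = -1:2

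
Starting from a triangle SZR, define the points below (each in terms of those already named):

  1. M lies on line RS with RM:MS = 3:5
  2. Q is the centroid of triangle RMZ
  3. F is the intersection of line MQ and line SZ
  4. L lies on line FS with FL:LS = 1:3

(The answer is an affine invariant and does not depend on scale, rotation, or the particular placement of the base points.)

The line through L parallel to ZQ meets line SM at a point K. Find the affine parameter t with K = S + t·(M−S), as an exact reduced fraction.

Work in coordinates with S = (0, 0), Z = (1, 0), R = (0, 1).
1. M lies on line RS with RM:MS = 3:5 ⇒ M = (0, 5/8)
2. Q is the centroid of triangle RMZ ⇒ Q = (1/3, 13/24)
3. F is the intersection of line MQ and line SZ ⇒ F = (5/2, 0)
4. L lies on line FS with FL:LS = 1:3 ⇒ L = (15/8, 0)
through L parallel to ZQ: direction (-2/3, 13/24); meets SM at K = (0, 195/128)
K = S + t·(M−S) with t = 39/16

t = 39/16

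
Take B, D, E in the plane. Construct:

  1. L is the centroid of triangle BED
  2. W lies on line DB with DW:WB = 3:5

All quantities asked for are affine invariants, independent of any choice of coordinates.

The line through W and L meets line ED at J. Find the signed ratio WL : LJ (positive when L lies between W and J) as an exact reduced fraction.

WL:LJ = 1/8

Work in coordinates with B = (0, 0), D = (1, 0), E = (0, 1).
1. L is the centroid of triangle BED ⇒ L = (1/3, 1/3)
2. W lies on line DB with DW:WB = 3:5 ⇒ W = (5/8, 0)
line WL meets ED at J = (-2, 3)
L = W + t·(J−W) with t = 1/9, so WL:LJ = 1/9:8/9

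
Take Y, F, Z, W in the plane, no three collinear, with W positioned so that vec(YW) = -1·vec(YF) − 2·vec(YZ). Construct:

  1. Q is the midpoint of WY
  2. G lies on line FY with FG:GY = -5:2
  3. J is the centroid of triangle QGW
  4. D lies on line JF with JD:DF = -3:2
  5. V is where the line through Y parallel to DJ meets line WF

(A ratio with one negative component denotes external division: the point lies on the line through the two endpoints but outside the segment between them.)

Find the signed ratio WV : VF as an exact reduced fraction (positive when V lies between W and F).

WV:VF = -22/9

Set Y = (0, 0), F = (1, 0), Z = (0, 1), W = (-1, -2); any affine frame gives the same invariant.
1. Q is the midpoint of WY ⇒ Q = (-1/2, -1)
2. G lies on line FY with FG:GY = -5:2 ⇒ G = (-2/3, 0)
3. J is the centroid of triangle QGW ⇒ J = (-13/18, -1)
4. D lies on line JF with JD:DF = -3:2 ⇒ D = (40/9, 2)
5. V is where the line through Y parallel to DJ meets line WF ⇒ V = (31/13, 18/13)
V = W + t·(F−W) with t = 22/13, so WV:VF = t:(1−t) = 22/13:-9/13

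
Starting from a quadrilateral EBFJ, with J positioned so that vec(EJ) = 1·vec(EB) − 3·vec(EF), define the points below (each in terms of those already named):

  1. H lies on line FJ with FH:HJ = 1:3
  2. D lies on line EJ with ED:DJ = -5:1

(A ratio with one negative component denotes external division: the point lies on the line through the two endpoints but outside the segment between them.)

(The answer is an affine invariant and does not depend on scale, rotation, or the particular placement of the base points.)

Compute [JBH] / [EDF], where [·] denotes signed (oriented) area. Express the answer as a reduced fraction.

[JBH]:[EDF] = 9/5

Set E = (0, 0), B = (1, 0), F = (0, 1), J = (1, -3); any affine frame gives the same invariant.
1. H lies on line FJ with FH:HJ = 1:3 ⇒ H = (1/4, 0)
2. D lies on line EJ with ED:DJ = -5:1 ⇒ D = (5/4, -15/4)
2·[JBH] = 9/4, 2·[EDF] = 5/4
[JBH]:[EDF] = 9/4:5/4 = 9/5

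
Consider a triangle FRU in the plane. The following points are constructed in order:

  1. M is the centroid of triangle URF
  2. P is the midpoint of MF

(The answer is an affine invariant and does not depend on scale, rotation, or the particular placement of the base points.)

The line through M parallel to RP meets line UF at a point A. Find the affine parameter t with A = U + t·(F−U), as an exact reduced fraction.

Work in coordinates with F = (0, 0), R = (1, 0), U = (0, 1).
1. M is the centroid of triangle URF ⇒ M = (1/3, 1/3)
2. P is the midpoint of MF ⇒ P = (1/6, 1/6)
through M parallel to RP: direction (-5/6, 1/6); meets UF at A = (0, 2/5)
A = U + t·(F−U) with t = 3/5

t = 3/5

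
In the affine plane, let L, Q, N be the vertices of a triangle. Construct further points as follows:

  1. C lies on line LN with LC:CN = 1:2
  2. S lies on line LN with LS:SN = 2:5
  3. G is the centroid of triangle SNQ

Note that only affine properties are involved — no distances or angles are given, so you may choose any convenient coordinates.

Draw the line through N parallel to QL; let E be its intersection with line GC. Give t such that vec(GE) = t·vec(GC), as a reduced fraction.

t = -6

Choose coordinates L = (0, 0), Q = (1, 0), N = (0, 1).
1. C lies on line LN with LC:CN = 1:2 ⇒ C = (0, 1/3)
2. S lies on line LN with LS:SN = 2:5 ⇒ S = (0, 2/7)
3. G is the centroid of triangle SNQ ⇒ G = (1/3, 3/7)
through N parallel to QL: direction (-1, 0); meets GC at E = (7/3, 1)
E = G + t·(C−G) with t = -6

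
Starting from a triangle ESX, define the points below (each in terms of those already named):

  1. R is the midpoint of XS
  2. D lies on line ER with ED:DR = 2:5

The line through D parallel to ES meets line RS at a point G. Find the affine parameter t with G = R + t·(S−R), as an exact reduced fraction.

Choose coordinates E = (0, 0), S = (1, 0), X = (0, 1).
1. R is the midpoint of XS ⇒ R = (1/2, 1/2)
2. D lies on line ER with ED:DR = 2:5 ⇒ D = (1/7, 1/7)
through D parallel to ES: direction (1, 0); meets RS at G = (6/7, 1/7)
G = R + t·(S−R) with t = 5/7

t = 5/7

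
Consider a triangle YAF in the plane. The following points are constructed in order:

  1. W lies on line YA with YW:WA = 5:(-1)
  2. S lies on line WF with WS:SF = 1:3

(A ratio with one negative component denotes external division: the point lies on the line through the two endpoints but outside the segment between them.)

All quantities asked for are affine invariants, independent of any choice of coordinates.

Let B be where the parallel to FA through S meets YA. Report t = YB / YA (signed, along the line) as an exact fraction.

Work in coordinates with Y = (0, 0), A = (1, 0), F = (0, 1).
1. W lies on line YA with YW:WA = 5:(-1) ⇒ W = (5/4, 0)
2. S lies on line WF with WS:SF = 1:3 ⇒ S = (15/16, 1/4)
through S parallel to FA: direction (1, -1); meets YA at B = (19/16, 0)
B = Y + t·(A−Y) with t = 19/16

t = 19/16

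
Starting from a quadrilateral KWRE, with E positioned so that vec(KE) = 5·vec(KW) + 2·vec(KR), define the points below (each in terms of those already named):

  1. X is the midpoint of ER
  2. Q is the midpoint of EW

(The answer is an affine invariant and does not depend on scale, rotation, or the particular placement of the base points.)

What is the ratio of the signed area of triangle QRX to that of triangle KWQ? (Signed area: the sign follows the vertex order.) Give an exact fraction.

[QRX]:[KWQ] = -3/2

Assign K = (0, 0), W = (1, 0), R = (0, 1), E = (5, 2) — the answer is frame-independent, so this choice is without loss of generality.
1. X is the midpoint of ER ⇒ X = (5/2, 3/2)
2. Q is the midpoint of EW ⇒ Q = (3, 1)
2·[QRX] = -3/2, 2·[KWQ] = 1
[QRX]:[KWQ] = -3/2:1 = -3/2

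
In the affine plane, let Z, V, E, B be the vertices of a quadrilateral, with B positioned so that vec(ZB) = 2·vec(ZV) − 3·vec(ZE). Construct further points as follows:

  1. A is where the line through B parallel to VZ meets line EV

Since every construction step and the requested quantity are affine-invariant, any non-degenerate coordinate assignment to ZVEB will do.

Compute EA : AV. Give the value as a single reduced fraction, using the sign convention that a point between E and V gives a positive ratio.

EA:AV = -4/3

Work in coordinates with Z = (0, 0), V = (1, 0), E = (0, 1), B = (2, -3).
1. A is where the line through B parallel to VZ meets line EV ⇒ A = (4, -3)
A = E + t·(V−E) with t = 4, so EA:AV = t:(1−t) = 4:-3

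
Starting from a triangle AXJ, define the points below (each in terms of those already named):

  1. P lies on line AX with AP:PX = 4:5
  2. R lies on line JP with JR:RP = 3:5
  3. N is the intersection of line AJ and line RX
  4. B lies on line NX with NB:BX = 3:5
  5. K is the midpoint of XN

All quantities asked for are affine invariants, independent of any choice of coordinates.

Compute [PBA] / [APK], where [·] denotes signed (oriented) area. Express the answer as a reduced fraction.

Assign A = (0, 0), X = (1, 0), J = (0, 1) — the answer is frame-independent, so this choice is without loss of generality.
1. P lies on line AX with AP:PX = 4:5 ⇒ P = (4/9, 0)
2. R lies on line JP with JR:RP = 3:5 ⇒ R = (1/6, 5/8)
3. N is the intersection of line AJ and line RX ⇒ N = (0, 3/4)
4. B lies on line NX with NB:BX = 3:5 ⇒ B = (3/8, 15/32)
5. K is the midpoint of XN ⇒ K = (1/2, 3/8)
2·[PBA] = 5/24, 2·[APK] = 1/6
[PBA]:[APK] = 5/24:1/6 = 5/4

[PBA]:[APK] = 5/4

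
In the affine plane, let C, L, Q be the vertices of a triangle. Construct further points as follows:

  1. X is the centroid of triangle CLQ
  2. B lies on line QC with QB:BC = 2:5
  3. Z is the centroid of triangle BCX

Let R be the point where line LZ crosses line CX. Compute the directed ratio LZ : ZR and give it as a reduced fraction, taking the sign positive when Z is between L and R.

LZ:ZR = -26/5

Work in coordinates with C = (0, 0), L = (1, 0), Q = (0, 1).
1. X is the centroid of triangle CLQ ⇒ X = (1/3, 1/3)
2. B lies on line QC with QB:BC = 2:5 ⇒ B = (0, 5/7)
3. Z is the centroid of triangle BCX ⇒ Z = (1/9, 22/63)
line LZ meets CX at R = (11/39, 11/39)
Z = L + t·(R−L) with t = 26/21, so LZ:ZR = 26/21:-5/21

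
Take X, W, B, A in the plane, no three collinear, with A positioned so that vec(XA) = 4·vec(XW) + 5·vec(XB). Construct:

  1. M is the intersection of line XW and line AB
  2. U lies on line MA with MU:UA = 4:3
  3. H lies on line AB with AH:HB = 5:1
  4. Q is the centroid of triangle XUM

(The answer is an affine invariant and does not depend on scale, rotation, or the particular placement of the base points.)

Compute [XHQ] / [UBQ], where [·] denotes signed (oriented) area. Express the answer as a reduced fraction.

[XHQ]:[UBQ] = 10/39

Set X = (0, 0), W = (1, 0), B = (0, 1), A = (4, 5); any affine frame gives the same invariant.
1. M is the intersection of line XW and line AB ⇒ M = (-1, 0)
2. U lies on line MA with MU:UA = 4:3 ⇒ U = (13/7, 20/7)
3. H lies on line AB with AH:HB = 5:1 ⇒ H = (2/3, 5/3)
4. Q is the centroid of triangle XUM ⇒ Q = (2/7, 20/21)
2·[XHQ] = 10/63, 2·[UBQ] = 13/21
[XHQ]:[UBQ] = 10/63:13/21 = 10/39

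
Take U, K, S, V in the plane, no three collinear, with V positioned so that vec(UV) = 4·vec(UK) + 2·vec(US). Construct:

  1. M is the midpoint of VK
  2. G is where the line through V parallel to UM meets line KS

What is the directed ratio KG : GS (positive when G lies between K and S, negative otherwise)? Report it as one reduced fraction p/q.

KG:GS = 4/3

Set U = (0, 0), K = (1, 0), S = (0, 1), V = (4, 2); any affine frame gives the same invariant.
1. M is the midpoint of VK ⇒ M = (5/2, 1)
2. G is where the line through V parallel to UM meets line KS ⇒ G = (3/7, 4/7)
G = K + t·(S−K) with t = 4/7, so KG:GS = t:(1−t) = 4/7:3/7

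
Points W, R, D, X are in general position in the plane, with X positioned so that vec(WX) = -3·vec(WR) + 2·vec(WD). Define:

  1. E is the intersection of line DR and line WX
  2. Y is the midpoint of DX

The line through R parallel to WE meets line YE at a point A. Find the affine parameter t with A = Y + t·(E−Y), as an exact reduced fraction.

t = -1/3

Choose coordinates W = (0, 0), R = (1, 0), D = (0, 1), X = (-3, 2).
1. E is the intersection of line DR and line WX ⇒ E = (3, -2)
2. Y is the midpoint of DX ⇒ Y = (-3/2, 3/2)
through R parallel to WE: direction (3, -2); meets YE at A = (-3, 8/3)
A = Y + t·(E−Y) with t = -1/3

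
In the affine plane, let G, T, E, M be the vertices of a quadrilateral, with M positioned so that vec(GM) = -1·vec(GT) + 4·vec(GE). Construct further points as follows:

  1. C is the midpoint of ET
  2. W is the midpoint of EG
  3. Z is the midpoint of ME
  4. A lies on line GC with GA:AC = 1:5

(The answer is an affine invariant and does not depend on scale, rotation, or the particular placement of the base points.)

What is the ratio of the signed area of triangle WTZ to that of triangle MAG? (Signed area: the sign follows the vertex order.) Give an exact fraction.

[WTZ]:[MAG] = -21/5

Choose coordinates G = (0, 0), T = (1, 0), E = (0, 1), M = (-1, 4).
1. C is the midpoint of ET ⇒ C = (1/2, 1/2)
2. W is the midpoint of EG ⇒ W = (0, 1/2)
3. Z is the midpoint of ME ⇒ Z = (-1/2, 5/2)
4. A lies on line GC with GA:AC = 1:5 ⇒ A = (1/12, 1/12)
2·[WTZ] = 7/4, 2·[MAG] = -5/12
[WTZ]:[MAG] = 7/4:-5/12 = -21/5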